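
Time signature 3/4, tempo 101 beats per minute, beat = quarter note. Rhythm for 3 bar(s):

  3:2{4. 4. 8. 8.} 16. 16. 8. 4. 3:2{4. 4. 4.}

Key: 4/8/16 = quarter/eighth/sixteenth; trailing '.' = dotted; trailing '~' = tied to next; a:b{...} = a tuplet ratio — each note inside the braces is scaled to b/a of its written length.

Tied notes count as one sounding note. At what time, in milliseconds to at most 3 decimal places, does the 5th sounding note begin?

note 5 onset = 3b = 1782.178ms

1. 0.0ms @ 0 + 594.059ms (1)
2. 594.059ms @ 1 + 594.059ms (1)
3. 1188.119ms @ 2 + 297.03ms (1/2)
4. 1485.149ms @ 5/2 + 297.03ms (1/2)
5. 1782.178ms @ 3 + 222.772ms (3/8)
6. 2004.95ms @ 27/8 + 222.772ms (3/8)
7. 2227.723ms @ 15/4 + 445.545ms (3/4)
8. 2673.267ms @ 9/2 + 891.089ms (3/2)
9. 3564.356ms @ 6 + 594.059ms (1)
10. 4158.416ms @ 7 + 594.059ms (1)
11. 4752.475ms @ 8 + 594.059ms (1)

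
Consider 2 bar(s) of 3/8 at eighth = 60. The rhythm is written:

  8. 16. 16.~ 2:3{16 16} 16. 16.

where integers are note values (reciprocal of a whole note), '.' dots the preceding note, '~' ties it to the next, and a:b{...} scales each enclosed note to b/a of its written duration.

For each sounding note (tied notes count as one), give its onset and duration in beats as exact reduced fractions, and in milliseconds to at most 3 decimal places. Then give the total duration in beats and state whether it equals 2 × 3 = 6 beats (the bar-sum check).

1) 0.0ms=0b +1500.0ms=3/2b
2) 1500.0ms=3/2b +750.0ms=3/4b
3) 2250.0ms=9/4b +1500.0ms=3/2b
4) 3750.0ms=15/4b +750.0ms=3/4b
5) 4500.0ms=9/2b +750.0ms=3/4b
6) 5250.0ms=21/4b +750.0ms=3/4b
Σ=6b of 6 (60bpm 3/8) — PASS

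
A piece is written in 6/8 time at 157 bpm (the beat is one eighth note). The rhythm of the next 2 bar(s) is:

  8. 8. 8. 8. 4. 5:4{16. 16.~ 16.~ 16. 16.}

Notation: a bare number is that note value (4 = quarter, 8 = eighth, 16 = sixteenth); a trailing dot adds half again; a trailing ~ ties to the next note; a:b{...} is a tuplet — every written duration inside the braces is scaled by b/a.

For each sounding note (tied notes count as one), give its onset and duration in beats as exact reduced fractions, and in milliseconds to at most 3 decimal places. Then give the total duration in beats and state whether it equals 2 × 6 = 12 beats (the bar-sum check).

1) 0.0ms=0b +573.248ms=3/2b
2) 573.248ms=3/2b +573.248ms=3/2b
3) 1146.497ms=3b +573.248ms=3/2b
4) 1719.745ms=9/2b +573.248ms=3/2b
5) 2292.994ms=6b +1146.497ms=3b
6) 3439.49ms=9b +229.299ms=3/5b
7) 3668.79ms=48/5b +687.898ms=9/5b
8) 4356.688ms=57/5b +229.299ms=3/5b
Σ=12b of 12 (157bpm 6/8) — PASS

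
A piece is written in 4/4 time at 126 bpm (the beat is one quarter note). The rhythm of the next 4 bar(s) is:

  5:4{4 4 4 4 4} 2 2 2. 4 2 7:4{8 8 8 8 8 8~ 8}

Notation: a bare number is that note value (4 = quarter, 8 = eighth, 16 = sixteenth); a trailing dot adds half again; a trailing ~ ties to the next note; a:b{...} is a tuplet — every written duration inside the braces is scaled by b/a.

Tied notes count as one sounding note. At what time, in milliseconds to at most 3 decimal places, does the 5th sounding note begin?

1. 0.0ms @ 0 + 380.952ms (4/5)
2. 380.952ms @ 4/5 + 380.952ms (4/5)
3. 761.905ms @ 8/5 + 380.952ms (4/5)
4. 1142.857ms @ 12/5 + 380.952ms (4/5)
5. 1523.81ms @ 16/5 + 380.952ms (4/5)
6. 1904.762ms @ 4 + 952.381ms (2)
7. 2857.143ms @ 6 + 952.381ms (2)
8. 3809.524ms @ 8 + 1428.571ms (3)
9. 5238.095ms @ 11 + 476.19ms (1)
10. 5714.286ms @ 12 + 952.381ms (2)
11. 6666.667ms @ 14 + 136.054ms (2/7)
12. 6802.721ms @ 100/7 + 136.054ms (2/7)
13. 6938.776ms @ 102/7 + 136.054ms (2/7)
14. 7074.83ms @ 104/7 + 136.054ms (2/7)
15. 7210.884ms @ 106/7 + 136.054ms (2/7)
16. 7346.939ms @ 108/7 + 272.109ms (4/7)

note 5 onset = 16/5b = 1523.81ms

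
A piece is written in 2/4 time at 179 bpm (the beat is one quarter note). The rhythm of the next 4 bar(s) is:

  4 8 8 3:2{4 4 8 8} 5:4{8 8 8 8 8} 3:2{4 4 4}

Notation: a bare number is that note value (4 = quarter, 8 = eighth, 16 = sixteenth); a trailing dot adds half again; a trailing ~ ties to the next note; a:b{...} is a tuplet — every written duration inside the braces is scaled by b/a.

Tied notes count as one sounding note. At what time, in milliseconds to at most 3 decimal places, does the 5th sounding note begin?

note 5 onset = 8/3b = 893.855ms

1. 0.0ms @ 0 + 335.196ms (1)
2. 335.196ms @ 1 + 167.598ms (1/2)
3. 502.793ms @ 3/2 + 167.598ms (1/2)
4. 670.391ms @ 2 + 223.464ms (2/3)
5. 893.855ms @ 8/3 + 223.464ms (2/3)
6. 1117.318ms @ 10/3 + 111.732ms (1/3)
7. 1229.05ms @ 11/3 + 111.732ms (1/3)
8. 1340.782ms @ 4 + 134.078ms (2/5)
9. 1474.86ms @ 22/5 + 134.078ms (2/5)
10. 1608.939ms @ 24/5 + 134.078ms (2/5)
11. 1743.017ms @ 26/5 + 134.078ms (2/5)
12. 1877.095ms @ 28/5 + 134.078ms (2/5)
13. 2011.173ms @ 6 + 223.464ms (2/3)
14. 2234.637ms @ 20/3 + 223.464ms (2/3)
15. 2458.101ms @ 22/3 + 223.464ms (2/3)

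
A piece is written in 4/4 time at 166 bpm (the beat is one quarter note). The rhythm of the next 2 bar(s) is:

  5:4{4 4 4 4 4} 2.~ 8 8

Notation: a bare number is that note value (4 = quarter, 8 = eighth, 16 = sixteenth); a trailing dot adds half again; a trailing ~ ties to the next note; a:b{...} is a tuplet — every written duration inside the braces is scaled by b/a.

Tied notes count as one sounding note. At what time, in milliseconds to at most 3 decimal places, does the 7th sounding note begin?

note 7 onset = 15/2b = 2710.843ms

1. 0.0ms @ 0 + 289.157ms (4/5)
2. 289.157ms @ 4/5 + 289.157ms (4/5)
3. 578.313ms @ 8/5 + 289.157ms (4/5)
4. 867.47ms @ 12/5 + 289.157ms (4/5)
5. 1156.627ms @ 16/5 + 289.157ms (4/5)
6. 1445.783ms @ 4 + 1265.06ms (7/2)
7. 2710.843ms @ 15/2 + 180.723ms (1/2)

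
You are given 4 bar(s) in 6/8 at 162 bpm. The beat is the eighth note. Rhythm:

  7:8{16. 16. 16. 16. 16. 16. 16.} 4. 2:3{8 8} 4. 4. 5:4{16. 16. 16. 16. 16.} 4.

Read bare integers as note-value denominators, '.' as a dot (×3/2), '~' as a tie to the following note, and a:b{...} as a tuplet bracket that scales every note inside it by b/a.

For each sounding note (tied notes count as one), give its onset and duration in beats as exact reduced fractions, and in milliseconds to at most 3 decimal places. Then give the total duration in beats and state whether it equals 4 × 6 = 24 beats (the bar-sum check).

1) 0.0ms=0b +317.46ms=6/7b
2) 317.46ms=6/7b +317.46ms=6/7b
3) 634.921ms=12/7b +317.46ms=6/7b
4) 952.381ms=18/7b +317.46ms=6/7b
5) 1269.841ms=24/7b +317.46ms=6/7b
6) 1587.302ms=30/7b +317.46ms=6/7b
7) 1904.762ms=36/7b +317.46ms=6/7b
8) 2222.222ms=6b +1111.111ms=3b
9) 3333.333ms=9b +555.556ms=3/2b
10) 3888.889ms=21/2b +555.556ms=3/2b
11) 4444.444ms=12b +1111.111ms=3b
12) 5555.556ms=15b +1111.111ms=3b
13) 6666.667ms=18b +222.222ms=3/5b
14) 6888.889ms=93/5b +222.222ms=3/5b
15) 7111.111ms=96/5b +222.222ms=3/5b
16) 7333.333ms=99/5b +222.222ms=3/5b
17) 7555.556ms=102/5b +222.222ms=3/5b
18) 7777.778ms=21b +1111.111ms=3b
Σ=24b of 24 (162bpm 6/8) — PASS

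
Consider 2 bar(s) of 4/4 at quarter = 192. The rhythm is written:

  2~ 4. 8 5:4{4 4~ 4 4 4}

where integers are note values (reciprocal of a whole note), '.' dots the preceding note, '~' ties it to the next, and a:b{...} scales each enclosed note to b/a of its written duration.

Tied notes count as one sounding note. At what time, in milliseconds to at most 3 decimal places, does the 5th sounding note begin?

1. 0.0ms @ 0 + 1093.75ms (7/2)
2. 1093.75ms @ 7/2 + 156.25ms (1/2)
3. 1250.0ms @ 4 + 250.0ms (4/5)
4. 1500.0ms @ 24/5 + 500.0ms (8/5)
5. 2000.0ms @ 32/5 + 250.0ms (4/5)
6. 2250.0ms @ 36/5 + 250.0ms (4/5)

note 5 onset = 32/5b = 2000.0ms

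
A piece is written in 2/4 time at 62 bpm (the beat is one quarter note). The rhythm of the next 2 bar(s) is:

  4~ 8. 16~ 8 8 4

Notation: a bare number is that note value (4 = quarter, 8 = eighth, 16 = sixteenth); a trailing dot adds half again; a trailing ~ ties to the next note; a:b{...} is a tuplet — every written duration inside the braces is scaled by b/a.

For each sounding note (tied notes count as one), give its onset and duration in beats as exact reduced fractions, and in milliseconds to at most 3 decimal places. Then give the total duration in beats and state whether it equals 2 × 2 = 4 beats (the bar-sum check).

1) 0.0ms=0b +1693.548ms=7/4b
2) 1693.548ms=7/4b +725.806ms=3/4b
3) 2419.355ms=5/2b +483.871ms=1/2b
4) 2903.226ms=3b +967.742ms=1b
Σ=4b of 4 (62bpm 2/4) — PASS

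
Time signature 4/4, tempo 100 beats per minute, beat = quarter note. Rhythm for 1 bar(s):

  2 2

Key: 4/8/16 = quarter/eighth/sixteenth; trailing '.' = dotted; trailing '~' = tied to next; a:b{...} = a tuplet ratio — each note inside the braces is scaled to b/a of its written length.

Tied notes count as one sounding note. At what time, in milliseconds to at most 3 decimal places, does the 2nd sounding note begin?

1. 0.0ms @ 0 + 1200.0ms (2)
2. 1200.0ms @ 2 + 1200.0ms (2)

note 2 onset = 2b = 1200.0ms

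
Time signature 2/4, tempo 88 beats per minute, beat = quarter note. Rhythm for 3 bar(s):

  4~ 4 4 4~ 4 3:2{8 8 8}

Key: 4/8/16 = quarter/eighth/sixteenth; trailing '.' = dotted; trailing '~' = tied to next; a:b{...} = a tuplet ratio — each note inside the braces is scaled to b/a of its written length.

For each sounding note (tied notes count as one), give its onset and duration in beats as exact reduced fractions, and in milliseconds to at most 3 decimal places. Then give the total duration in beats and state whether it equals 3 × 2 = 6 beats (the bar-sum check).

1) 0.0ms=0b +1363.636ms=2b
2) 1363.636ms=2b +681.818ms=1b
3) 2045.455ms=3b +1363.636ms=2b
4) 3409.091ms=5b +227.273ms=1/3b
5) 3636.364ms=16/3b +227.273ms=1/3b
6) 3863.636ms=17/3b +227.273ms=1/3b
Σ=6b of 6 (88bpm 2/4) — PASS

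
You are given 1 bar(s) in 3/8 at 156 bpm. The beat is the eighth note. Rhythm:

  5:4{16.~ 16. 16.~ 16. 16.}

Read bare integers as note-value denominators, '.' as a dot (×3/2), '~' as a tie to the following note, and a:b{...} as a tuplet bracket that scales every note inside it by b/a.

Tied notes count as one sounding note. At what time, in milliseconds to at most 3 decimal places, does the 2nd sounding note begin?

note 2 onset = 6/5b = 461.538ms

1. 0.0ms @ 0 + 461.538ms (6/5)
2. 461.538ms @ 6/5 + 461.538ms (6/5)
3. 923.077ms @ 12/5 + 230.769ms (3/5)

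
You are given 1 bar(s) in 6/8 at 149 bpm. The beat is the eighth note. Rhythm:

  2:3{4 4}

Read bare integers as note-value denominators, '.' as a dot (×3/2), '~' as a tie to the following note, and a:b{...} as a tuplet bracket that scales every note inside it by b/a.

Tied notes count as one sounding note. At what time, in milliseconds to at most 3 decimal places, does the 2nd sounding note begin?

note 2 onset = 3b = 1208.054ms

1. 0.0ms @ 0 + 1208.054ms (3)
2. 1208.054ms @ 3 + 1208.054ms (3)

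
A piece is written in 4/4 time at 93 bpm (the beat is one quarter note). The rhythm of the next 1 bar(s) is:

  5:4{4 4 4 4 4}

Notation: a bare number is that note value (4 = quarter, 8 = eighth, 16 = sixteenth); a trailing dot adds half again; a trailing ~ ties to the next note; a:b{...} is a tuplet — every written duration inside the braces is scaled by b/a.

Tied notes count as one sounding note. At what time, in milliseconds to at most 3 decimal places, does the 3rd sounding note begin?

note 3 onset = 8/5b = 1032.258ms

1. 0.0ms @ 0 + 516.129ms (4/5)
2. 516.129ms @ 4/5 + 516.129ms (4/5)
3. 1032.258ms @ 8/5 + 516.129ms (4/5)
4. 1548.387ms @ 12/5 + 516.129ms (4/5)
5. 2064.516ms @ 16/5 + 516.129ms (4/5)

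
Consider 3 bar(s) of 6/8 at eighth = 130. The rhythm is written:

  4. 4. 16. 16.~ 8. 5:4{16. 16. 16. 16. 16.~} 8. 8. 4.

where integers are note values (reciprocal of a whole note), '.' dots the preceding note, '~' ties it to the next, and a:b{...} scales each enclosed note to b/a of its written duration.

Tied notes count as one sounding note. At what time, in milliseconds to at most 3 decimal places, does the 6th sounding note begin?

note 6 onset = 48/5b = 4430.769ms

1. 0.0ms @ 0 + 1384.615ms (3)
2. 1384.615ms @ 3 + 1384.615ms (3)
3. 2769.231ms @ 6 + 346.154ms (3/4)
4. 3115.385ms @ 27/4 + 1038.462ms (9/4)
5. 4153.846ms @ 9 + 276.923ms (3/5)
6. 4430.769ms @ 48/5 + 276.923ms (3/5)
7. 4707.692ms @ 51/5 + 276.923ms (3/5)
8. 4984.615ms @ 54/5 + 276.923ms (3/5)
9. 5261.538ms @ 57/5 + 969.231ms (21/10)
10. 6230.769ms @ 27/2 + 692.308ms (3/2)
11. 6923.077ms @ 15 + 1384.615ms (3)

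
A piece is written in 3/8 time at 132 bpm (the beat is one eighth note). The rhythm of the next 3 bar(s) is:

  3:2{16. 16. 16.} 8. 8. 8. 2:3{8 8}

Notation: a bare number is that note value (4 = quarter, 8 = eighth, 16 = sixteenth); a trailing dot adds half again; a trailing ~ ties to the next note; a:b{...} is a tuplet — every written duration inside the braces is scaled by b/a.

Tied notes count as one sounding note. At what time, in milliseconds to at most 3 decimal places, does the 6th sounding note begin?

1. 0.0ms @ 0 + 227.273ms (1/2)
2. 227.273ms @ 1/2 + 227.273ms (1/2)
3. 454.545ms @ 1 + 227.273ms (1/2)
4. 681.818ms @ 3/2 + 681.818ms (3/2)
5. 1363.636ms @ 3 + 681.818ms (3/2)
6. 2045.455ms @ 9/2 + 681.818ms (3/2)
7. 2727.273ms @ 6 + 681.818ms (3/2)
8. 3409.091ms @ 15/2 + 681.818ms (3/2)

note 6 onset = 9/2b = 2045.455ms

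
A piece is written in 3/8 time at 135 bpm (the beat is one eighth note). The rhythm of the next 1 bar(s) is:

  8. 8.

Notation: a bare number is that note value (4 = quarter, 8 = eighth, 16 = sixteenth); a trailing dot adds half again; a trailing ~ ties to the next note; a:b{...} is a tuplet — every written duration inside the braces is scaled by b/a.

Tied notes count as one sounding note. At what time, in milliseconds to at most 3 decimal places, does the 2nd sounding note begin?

note 2 onset = 3/2b = 666.667ms

1. 0.0ms @ 0 + 666.667ms (3/2)
2. 666.667ms @ 3/2 + 666.667ms (3/2)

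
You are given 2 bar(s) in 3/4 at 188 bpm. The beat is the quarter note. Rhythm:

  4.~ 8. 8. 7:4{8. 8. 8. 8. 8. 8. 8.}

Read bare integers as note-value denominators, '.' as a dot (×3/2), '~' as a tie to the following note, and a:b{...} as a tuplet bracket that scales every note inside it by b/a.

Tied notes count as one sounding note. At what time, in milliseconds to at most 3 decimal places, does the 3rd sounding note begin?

1. 0.0ms @ 0 + 718.085ms (9/4)
2. 718.085ms @ 9/4 + 239.362ms (3/4)
3. 957.447ms @ 3 + 136.778ms (3/7)
4. 1094.225ms @ 24/7 + 136.778ms (3/7)
5. 1231.003ms @ 27/7 + 136.778ms (3/7)
6. 1367.781ms @ 30/7 + 136.778ms (3/7)
7. 1504.559ms @ 33/7 + 136.778ms (3/7)
8. 1641.337ms @ 36/7 + 136.778ms (3/7)
9. 1778.116ms @ 39/7 + 136.778ms (3/7)

note 3 onset = 3b = 957.447ms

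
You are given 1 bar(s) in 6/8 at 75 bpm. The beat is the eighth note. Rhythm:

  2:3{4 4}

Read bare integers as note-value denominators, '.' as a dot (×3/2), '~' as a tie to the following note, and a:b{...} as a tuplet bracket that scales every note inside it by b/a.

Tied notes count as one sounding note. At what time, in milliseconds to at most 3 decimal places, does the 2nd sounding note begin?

note 2 onset = 3b = 2400.0ms

1. 0.0ms @ 0 + 2400.0ms (3)
2. 2400.0ms @ 3 + 2400.0ms (3)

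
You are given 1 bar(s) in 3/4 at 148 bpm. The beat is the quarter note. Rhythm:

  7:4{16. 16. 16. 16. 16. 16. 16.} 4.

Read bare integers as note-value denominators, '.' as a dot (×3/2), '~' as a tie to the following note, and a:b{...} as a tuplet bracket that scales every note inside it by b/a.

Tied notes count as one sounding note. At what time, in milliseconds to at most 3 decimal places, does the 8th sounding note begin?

1. 0.0ms @ 0 + 86.873ms (3/14)
2. 86.873ms @ 3/14 + 86.873ms (3/14)
3. 173.745ms @ 3/7 + 86.873ms (3/14)
4. 260.618ms @ 9/14 + 86.873ms (3/14)
5. 347.49ms @ 6/7 + 86.873ms (3/14)
6. 434.363ms @ 15/14 + 86.873ms (3/14)
7. 521.236ms @ 9/7 + 86.873ms (3/14)
8. 608.108ms @ 3/2 + 608.108ms (3/2)

note 8 onset = 3/2b = 608.108ms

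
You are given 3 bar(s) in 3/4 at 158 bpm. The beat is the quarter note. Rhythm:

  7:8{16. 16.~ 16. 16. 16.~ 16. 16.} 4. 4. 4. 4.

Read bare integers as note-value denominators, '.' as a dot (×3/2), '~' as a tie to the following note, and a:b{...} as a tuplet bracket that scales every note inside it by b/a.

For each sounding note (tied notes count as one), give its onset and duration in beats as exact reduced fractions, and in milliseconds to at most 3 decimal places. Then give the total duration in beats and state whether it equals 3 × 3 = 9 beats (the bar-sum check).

1) 0.0ms=0b +162.749ms=3/7b
2) 162.749ms=3/7b +325.497ms=6/7b
3) 488.246ms=9/7b +162.749ms=3/7b
4) 650.995ms=12/7b +325.497ms=6/7b
5) 976.492ms=18/7b +162.749ms=3/7b
6) 1139.241ms=3b +569.62ms=3/2b
7) 1708.861ms=9/2b +569.62ms=3/2b
8) 2278.481ms=6b +569.62ms=3/2b
9) 2848.101ms=15/2b +569.62ms=3/2b
Σ=9b of 9 (158bpm 3/4) — PASS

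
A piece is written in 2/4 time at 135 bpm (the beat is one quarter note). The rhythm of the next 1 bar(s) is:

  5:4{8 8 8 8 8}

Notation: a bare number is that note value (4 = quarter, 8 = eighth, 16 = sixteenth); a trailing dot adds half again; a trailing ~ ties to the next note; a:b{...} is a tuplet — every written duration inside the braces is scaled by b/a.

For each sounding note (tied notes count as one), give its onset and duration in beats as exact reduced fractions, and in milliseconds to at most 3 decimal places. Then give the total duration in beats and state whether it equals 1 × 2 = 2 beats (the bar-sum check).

1) 0.0ms=0b +177.778ms=2/5b
2) 177.778ms=2/5b +177.778ms=2/5b
3) 355.556ms=4/5b +177.778ms=2/5b
4) 533.333ms=6/5b +177.778ms=2/5b
5) 711.111ms=8/5b +177.778ms=2/5b
Σ=2b of 2 (135bpm 2/4) — PASS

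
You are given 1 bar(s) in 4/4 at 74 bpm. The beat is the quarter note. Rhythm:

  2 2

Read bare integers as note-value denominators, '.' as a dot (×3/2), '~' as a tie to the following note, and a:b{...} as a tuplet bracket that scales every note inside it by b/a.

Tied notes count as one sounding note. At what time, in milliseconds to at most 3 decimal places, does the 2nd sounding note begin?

note 2 onset = 2b = 1621.622ms

1. 0.0ms @ 0 + 1621.622ms (2)
2. 1621.622ms @ 2 + 1621.622ms (2)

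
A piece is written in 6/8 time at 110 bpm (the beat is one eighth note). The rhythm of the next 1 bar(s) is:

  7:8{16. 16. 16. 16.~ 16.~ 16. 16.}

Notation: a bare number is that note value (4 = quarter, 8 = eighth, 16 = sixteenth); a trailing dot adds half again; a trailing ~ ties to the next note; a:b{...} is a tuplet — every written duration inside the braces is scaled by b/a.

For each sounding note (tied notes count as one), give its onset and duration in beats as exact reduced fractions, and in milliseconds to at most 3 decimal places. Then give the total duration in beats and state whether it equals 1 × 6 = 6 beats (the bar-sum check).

1) 0.0ms=0b +467.532ms=6/7b
2) 467.532ms=6/7b +467.532ms=6/7b
3) 935.065ms=12/7b +467.532ms=6/7b
4) 1402.597ms=18/7b +1402.597ms=18/7b
5) 2805.195ms=36/7b +467.532ms=6/7b
Σ=6b of 6 (110bpm 6/8) — PASS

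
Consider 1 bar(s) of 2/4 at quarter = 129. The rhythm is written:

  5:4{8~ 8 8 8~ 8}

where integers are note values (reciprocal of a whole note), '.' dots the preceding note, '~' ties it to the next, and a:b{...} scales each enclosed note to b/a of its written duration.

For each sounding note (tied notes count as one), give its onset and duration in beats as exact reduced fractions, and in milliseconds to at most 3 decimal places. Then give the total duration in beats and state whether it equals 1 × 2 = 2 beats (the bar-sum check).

1) 0.0ms=0b +372.093ms=4/5b
2) 372.093ms=4/5b +186.047ms=2/5b
3) 558.14ms=6/5b +372.093ms=4/5b
Σ=2b of 2 (129bpm 2/4) — PASS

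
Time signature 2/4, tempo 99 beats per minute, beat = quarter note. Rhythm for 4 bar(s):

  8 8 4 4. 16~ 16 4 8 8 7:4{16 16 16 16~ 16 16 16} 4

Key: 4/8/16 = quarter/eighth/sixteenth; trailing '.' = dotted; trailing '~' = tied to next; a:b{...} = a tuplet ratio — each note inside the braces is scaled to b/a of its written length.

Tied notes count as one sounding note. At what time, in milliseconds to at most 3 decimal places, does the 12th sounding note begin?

note 12 onset = 45/7b = 3896.104ms

1. 0.0ms @ 0 + 303.03ms (1/2)
2. 303.03ms @ 1/2 + 303.03ms (1/2)
3. 606.061ms @ 1 + 606.061ms (1)
4. 1212.121ms @ 2 + 909.091ms (3/2)
5. 2121.212ms @ 7/2 + 303.03ms (1/2)
6. 2424.242ms @ 4 + 606.061ms (1)
7. 3030.303ms @ 5 + 303.03ms (1/2)
8. 3333.333ms @ 11/2 + 303.03ms (1/2)
9. 3636.364ms @ 6 + 86.58ms (1/7)
10. 3722.944ms @ 43/7 + 86.58ms (1/7)
11. 3809.524ms @ 44/7 + 86.58ms (1/7)
12. 3896.104ms @ 45/7 + 173.16ms (2/7)
13. 4069.264ms @ 47/7 + 86.58ms (1/7)
14. 4155.844ms @ 48/7 + 86.58ms (1/7)
15. 4242.424ms @ 7 + 606.061ms (1)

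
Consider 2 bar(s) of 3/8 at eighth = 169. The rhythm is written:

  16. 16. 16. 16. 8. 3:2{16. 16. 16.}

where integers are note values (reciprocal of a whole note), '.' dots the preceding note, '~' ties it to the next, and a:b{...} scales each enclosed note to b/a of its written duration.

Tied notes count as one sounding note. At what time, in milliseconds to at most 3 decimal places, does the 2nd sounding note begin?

1. 0.0ms @ 0 + 266.272ms (3/4)
2. 266.272ms @ 3/4 + 266.272ms (3/4)
3. 532.544ms @ 3/2 + 266.272ms (3/4)
4. 798.817ms @ 9/4 + 266.272ms (3/4)
5. 1065.089ms @ 3 + 532.544ms (3/2)
6. 1597.633ms @ 9/2 + 177.515ms (1/2)
7. 1775.148ms @ 5 + 177.515ms (1/2)
8. 1952.663ms @ 11/2 + 177.515ms (1/2)

note 2 onset = 3/4b = 266.272ms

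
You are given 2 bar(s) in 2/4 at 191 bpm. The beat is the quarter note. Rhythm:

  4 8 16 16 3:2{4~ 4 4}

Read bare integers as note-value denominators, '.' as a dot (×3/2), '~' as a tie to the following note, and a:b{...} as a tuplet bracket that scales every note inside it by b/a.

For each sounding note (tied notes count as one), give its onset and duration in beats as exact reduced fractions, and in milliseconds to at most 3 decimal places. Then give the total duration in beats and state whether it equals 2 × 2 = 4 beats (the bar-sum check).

1) 0.0ms=0b +314.136ms=1b
2) 314.136ms=1b +157.068ms=1/2b
3) 471.204ms=3/2b +78.534ms=1/4b
4) 549.738ms=7/4b +78.534ms=1/4b
5) 628.272ms=2b +418.848ms=4/3b
6) 1047.12ms=10/3b +209.424ms=2/3b
Σ=4b of 4 (191bpm 2/4) — PASS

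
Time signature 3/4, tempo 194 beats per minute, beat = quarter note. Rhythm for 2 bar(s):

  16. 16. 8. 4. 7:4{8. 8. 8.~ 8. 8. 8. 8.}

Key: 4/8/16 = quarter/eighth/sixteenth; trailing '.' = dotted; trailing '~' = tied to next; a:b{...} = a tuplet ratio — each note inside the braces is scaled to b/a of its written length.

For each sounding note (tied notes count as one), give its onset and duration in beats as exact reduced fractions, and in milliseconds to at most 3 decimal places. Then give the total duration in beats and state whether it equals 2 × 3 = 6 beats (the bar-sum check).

1) 0.0ms=0b +115.979ms=3/8b
2) 115.979ms=3/8b +115.979ms=3/8b
3) 231.959ms=3/4b +231.959ms=3/4b
4) 463.918ms=3/2b +463.918ms=3/2b
5) 927.835ms=3b +132.548ms=3/7b
6) 1060.383ms=24/7b +132.548ms=3/7b
7) 1192.931ms=27/7b +265.096ms=6/7b
8) 1458.027ms=33/7b +132.548ms=3/7b
9) 1590.574ms=36/7b +132.548ms=3/7b
10) 1723.122ms=39/7b +132.548ms=3/7b
Σ=6b of 6 (194bpm 3/4) — PASS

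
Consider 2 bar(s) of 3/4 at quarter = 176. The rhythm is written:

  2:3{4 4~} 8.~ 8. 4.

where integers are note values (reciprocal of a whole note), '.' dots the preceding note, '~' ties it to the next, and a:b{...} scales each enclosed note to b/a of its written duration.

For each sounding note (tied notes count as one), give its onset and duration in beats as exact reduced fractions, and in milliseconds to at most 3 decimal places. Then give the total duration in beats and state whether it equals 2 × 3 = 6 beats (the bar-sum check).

1) 0.0ms=0b +511.364ms=3/2b
2) 511.364ms=3/2b +1022.727ms=3b
3) 1534.091ms=9/2b +511.364ms=3/2b
Σ=6b of 6 (176bpm 3/4) — PASS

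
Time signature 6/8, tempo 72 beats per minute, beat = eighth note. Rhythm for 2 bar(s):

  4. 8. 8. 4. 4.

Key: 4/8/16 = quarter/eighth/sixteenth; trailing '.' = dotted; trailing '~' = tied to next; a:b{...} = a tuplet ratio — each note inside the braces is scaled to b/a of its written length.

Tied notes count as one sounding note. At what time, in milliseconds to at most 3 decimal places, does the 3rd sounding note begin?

note 3 onset = 9/2b = 3750.0ms

1. 0.0ms @ 0 + 2500.0ms (3)
2. 2500.0ms @ 3 + 1250.0ms (3/2)
3. 3750.0ms @ 9/2 + 1250.0ms (3/2)
4. 5000.0ms @ 6 + 2500.0ms (3)
5. 7500.0ms @ 9 + 2500.0ms (3)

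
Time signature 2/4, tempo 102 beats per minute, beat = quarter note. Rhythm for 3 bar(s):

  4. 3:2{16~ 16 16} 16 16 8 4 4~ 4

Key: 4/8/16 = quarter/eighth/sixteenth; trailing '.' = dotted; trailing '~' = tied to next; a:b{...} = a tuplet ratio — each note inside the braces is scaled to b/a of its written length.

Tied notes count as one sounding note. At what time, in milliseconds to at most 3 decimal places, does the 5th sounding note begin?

note 5 onset = 9/4b = 1323.529ms

1. 0.0ms @ 0 + 882.353ms (3/2)
2. 882.353ms @ 3/2 + 196.078ms (1/3)
3. 1078.431ms @ 11/6 + 98.039ms (1/6)
4. 1176.471ms @ 2 + 147.059ms (1/4)
5. 1323.529ms @ 9/4 + 147.059ms (1/4)
6. 1470.588ms @ 5/2 + 294.118ms (1/2)
7. 1764.706ms @ 3 + 588.235ms (1)
8. 2352.941ms @ 4 + 1176.471ms (2)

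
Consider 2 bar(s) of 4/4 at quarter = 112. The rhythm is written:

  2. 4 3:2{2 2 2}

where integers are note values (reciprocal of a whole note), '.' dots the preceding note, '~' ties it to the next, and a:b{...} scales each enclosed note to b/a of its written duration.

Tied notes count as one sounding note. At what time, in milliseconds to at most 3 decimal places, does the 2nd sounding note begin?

note 2 onset = 3b = 1607.143ms

1. 0.0ms @ 0 + 1607.143ms (3)
2. 1607.143ms @ 3 + 535.714ms (1)
3. 2142.857ms @ 4 + 714.286ms (4/3)
4. 2857.143ms @ 16/3 + 714.286ms (4/3)
5. 3571.429ms @ 20/3 + 714.286ms (4/3)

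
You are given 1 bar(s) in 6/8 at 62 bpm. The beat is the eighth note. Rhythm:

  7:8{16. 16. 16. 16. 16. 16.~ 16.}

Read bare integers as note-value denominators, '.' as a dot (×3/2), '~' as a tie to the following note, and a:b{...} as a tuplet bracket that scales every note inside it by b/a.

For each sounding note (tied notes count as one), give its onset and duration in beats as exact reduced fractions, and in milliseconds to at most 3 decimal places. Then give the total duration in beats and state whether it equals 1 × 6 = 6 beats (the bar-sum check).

1) 0.0ms=0b +829.493ms=6/7b
2) 829.493ms=6/7b +829.493ms=6/7b
3) 1658.986ms=12/7b +829.493ms=6/7b
4) 2488.479ms=18/7b +829.493ms=6/7b
5) 3317.972ms=24/7b +829.493ms=6/7b
6) 4147.465ms=30/7b +1658.986ms=12/7b
Σ=6b of 6 (62bpm 6/8) — PASS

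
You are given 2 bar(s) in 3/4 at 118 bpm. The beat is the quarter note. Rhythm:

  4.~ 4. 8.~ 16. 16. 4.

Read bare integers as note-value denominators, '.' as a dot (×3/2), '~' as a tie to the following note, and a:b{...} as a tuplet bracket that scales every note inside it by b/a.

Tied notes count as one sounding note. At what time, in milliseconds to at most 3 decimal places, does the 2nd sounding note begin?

1. 0.0ms @ 0 + 1525.424ms (3)
2. 1525.424ms @ 3 + 572.034ms (9/8)
3. 2097.458ms @ 33/8 + 190.678ms (3/8)
4. 2288.136ms @ 9/2 + 762.712ms (3/2)

note 2 onset = 3b = 1525.424ms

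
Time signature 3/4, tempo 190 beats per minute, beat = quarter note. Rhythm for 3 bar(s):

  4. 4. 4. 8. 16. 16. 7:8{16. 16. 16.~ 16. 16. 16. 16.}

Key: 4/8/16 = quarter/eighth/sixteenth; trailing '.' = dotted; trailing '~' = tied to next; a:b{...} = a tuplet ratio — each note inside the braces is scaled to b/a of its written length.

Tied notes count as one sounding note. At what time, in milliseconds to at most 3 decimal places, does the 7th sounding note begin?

note 7 onset = 6b = 1894.737ms

1. 0.0ms @ 0 + 473.684ms (3/2)
2. 473.684ms @ 3/2 + 473.684ms (3/2)
3. 947.368ms @ 3 + 473.684ms (3/2)
4. 1421.053ms @ 9/2 + 236.842ms (3/4)
5. 1657.895ms @ 21/4 + 118.421ms (3/8)
6. 1776.316ms @ 45/8 + 118.421ms (3/8)
7. 1894.737ms @ 6 + 135.338ms (3/7)
8. 2030.075ms @ 45/7 + 135.338ms (3/7)
9. 2165.414ms @ 48/7 + 270.677ms (6/7)
10. 2436.09ms @ 54/7 + 135.338ms (3/7)
11. 2571.429ms @ 57/7 + 135.338ms (3/7)
12. 2706.767ms @ 60/7 + 135.338ms (3/7)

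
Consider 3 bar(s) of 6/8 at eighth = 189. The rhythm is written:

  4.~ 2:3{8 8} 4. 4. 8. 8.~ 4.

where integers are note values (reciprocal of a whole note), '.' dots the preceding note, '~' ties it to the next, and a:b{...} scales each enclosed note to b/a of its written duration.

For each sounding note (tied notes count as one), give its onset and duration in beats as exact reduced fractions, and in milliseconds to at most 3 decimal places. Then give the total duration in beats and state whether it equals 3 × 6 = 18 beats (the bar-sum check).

1) 0.0ms=0b +1428.571ms=9/2b
2) 1428.571ms=9/2b +476.19ms=3/2b
3) 1904.762ms=6b +952.381ms=3b
4) 2857.143ms=9b +952.381ms=3b
5) 3809.524ms=12b +476.19ms=3/2b
6) 4285.714ms=27/2b +1428.571ms=9/2b
Σ=18b of 18 (189bpm 6/8) — PASS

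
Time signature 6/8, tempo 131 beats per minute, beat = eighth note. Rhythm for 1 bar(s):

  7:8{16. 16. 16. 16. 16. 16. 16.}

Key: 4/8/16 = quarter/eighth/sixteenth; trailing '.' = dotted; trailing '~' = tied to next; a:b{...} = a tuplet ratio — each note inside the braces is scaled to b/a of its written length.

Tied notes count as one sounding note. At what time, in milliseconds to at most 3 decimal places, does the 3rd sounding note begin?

note 3 onset = 12/7b = 785.169ms

1. 0.0ms @ 0 + 392.585ms (6/7)
2. 392.585ms @ 6/7 + 392.585ms (6/7)
3. 785.169ms @ 12/7 + 392.585ms (6/7)
4. 1177.754ms @ 18/7 + 392.585ms (6/7)
5. 1570.338ms @ 24/7 + 392.585ms (6/7)
6. 1962.923ms @ 30/7 + 392.585ms (6/7)
7. 2355.507ms @ 36/7 + 392.585ms (6/7)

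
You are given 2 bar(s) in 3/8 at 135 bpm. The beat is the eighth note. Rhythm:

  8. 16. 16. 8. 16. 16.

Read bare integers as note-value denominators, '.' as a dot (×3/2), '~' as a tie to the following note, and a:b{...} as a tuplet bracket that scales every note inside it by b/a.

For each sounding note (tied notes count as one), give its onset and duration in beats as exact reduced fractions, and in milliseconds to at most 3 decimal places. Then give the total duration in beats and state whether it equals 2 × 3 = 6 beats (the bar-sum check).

1) 0.0ms=0b +666.667ms=3/2b
2) 666.667ms=3/2b +333.333ms=3/4b
3) 1000.0ms=9/4b +333.333ms=3/4b
4) 1333.333ms=3b +666.667ms=3/2b
5) 2000.0ms=9/2b +333.333ms=3/4b
6) 2333.333ms=21/4b +333.333ms=3/4b
Σ=6b of 6 (135bpm 3/8) — PASS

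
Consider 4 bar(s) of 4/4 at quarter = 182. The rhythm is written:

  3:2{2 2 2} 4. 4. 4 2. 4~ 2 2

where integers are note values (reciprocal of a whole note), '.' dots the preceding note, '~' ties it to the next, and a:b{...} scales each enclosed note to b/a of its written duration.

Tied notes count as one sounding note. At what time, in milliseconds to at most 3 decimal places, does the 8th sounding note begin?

1. 0.0ms @ 0 + 439.56ms (4/3)
2. 439.56ms @ 4/3 + 439.56ms (4/3)
3. 879.121ms @ 8/3 + 439.56ms (4/3)
4. 1318.681ms @ 4 + 494.505ms (3/2)
5. 1813.187ms @ 11/2 + 494.505ms (3/2)
6. 2307.692ms @ 7 + 329.67ms (1)
7. 2637.363ms @ 8 + 989.011ms (3)
8. 3626.374ms @ 11 + 989.011ms (3)
9. 4615.385ms @ 14 + 659.341ms (2)

note 8 onset = 11b = 3626.374ms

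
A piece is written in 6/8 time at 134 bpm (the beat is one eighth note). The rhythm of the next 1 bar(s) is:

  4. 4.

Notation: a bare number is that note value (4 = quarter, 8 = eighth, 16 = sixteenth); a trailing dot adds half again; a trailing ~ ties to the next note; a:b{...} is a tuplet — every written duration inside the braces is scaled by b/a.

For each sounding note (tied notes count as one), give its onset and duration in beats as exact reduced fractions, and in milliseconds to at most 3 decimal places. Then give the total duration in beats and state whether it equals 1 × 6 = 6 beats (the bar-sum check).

1) 0.0ms=0b +1343.284ms=3b
2) 1343.284ms=3b +1343.284ms=3b
Σ=6b of 6 (134bpm 6/8) — PASS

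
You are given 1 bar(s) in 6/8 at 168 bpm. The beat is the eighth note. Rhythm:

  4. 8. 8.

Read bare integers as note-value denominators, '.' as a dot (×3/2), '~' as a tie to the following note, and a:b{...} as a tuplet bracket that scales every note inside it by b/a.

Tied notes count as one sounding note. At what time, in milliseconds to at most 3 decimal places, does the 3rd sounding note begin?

1. 0.0ms @ 0 + 1071.429ms (3)
2. 1071.429ms @ 3 + 535.714ms (3/2)
3. 1607.143ms @ 9/2 + 535.714ms (3/2)

note 3 onset = 9/2b = 1607.143ms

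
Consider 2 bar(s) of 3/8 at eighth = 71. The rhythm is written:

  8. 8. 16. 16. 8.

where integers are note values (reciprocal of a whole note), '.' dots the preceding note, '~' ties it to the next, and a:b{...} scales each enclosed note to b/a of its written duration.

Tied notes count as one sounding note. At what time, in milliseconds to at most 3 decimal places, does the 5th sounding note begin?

note 5 onset = 9/2b = 3802.817ms

1. 0.0ms @ 0 + 1267.606ms (3/2)
2. 1267.606ms @ 3/2 + 1267.606ms (3/2)
3. 2535.211ms @ 3 + 633.803ms (3/4)
4. 3169.014ms @ 15/4 + 633.803ms (3/4)
5. 3802.817ms @ 9/2 + 1267.606ms (3/2)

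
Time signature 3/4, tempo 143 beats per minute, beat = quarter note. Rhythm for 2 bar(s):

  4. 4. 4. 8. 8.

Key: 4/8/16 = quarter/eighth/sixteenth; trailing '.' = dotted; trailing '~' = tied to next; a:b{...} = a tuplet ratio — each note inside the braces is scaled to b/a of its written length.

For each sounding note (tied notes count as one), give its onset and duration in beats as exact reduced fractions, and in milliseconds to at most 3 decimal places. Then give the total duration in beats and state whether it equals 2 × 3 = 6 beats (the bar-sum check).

1) 0.0ms=0b +629.371ms=3/2b
2) 629.371ms=3/2b +629.371ms=3/2b
3) 1258.741ms=3b +629.371ms=3/2b
4) 1888.112ms=9/2b +314.685ms=3/4b
5) 2202.797ms=21/4b +314.685ms=3/4b
Σ=6b of 6 (143bpm 3/4) — PASS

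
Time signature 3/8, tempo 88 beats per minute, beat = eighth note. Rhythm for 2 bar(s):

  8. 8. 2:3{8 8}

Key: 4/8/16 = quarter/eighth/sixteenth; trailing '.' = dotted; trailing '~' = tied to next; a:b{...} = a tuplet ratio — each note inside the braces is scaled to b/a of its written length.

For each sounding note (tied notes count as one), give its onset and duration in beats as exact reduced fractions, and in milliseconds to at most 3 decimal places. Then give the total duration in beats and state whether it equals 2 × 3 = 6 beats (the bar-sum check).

1) 0.0ms=0b +1022.727ms=3/2b
2) 1022.727ms=3/2b +1022.727ms=3/2b
3) 2045.455ms=3b +1022.727ms=3/2b
4) 3068.182ms=9/2b +1022.727ms=3/2b
Σ=6b of 6 (88bpm 3/8) — PASS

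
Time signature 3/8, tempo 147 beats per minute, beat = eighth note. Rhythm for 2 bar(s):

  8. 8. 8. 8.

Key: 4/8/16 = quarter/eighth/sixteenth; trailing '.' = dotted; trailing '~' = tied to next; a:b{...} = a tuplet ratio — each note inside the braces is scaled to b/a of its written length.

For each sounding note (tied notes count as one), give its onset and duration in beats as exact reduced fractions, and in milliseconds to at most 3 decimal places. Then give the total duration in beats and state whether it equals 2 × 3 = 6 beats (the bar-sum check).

1) 0.0ms=0b +612.245ms=3/2b
2) 612.245ms=3/2b +612.245ms=3/2b
3) 1224.49ms=3b +612.245ms=3/2b
4) 1836.735ms=9/2b +612.245ms=3/2b
Σ=6b of 6 (147bpm 3/8) — PASS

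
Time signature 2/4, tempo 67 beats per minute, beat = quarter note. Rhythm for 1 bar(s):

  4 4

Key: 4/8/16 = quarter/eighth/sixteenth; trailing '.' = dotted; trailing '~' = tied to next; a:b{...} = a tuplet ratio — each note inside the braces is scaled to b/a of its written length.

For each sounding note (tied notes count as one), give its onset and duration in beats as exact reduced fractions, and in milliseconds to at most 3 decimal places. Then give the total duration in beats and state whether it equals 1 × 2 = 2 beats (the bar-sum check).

1) 0.0ms=0b +895.522ms=1b
2) 895.522ms=1b +895.522ms=1b
Σ=2b of 2 (67bpm 2/4) — PASS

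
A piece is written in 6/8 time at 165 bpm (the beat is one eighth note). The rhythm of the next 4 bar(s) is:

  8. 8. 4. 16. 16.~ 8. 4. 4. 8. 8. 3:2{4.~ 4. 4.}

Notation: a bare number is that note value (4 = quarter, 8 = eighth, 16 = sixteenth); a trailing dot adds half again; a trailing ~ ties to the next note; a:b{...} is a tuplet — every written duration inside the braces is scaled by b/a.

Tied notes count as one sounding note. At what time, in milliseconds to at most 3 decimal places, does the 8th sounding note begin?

note 8 onset = 15b = 5454.545ms

1. 0.0ms @ 0 + 545.455ms (3/2)
2. 545.455ms @ 3/2 + 545.455ms (3/2)
3. 1090.909ms @ 3 + 1090.909ms (3)
4. 2181.818ms @ 6 + 272.727ms (3/4)
5. 2454.545ms @ 27/4 + 818.182ms (9/4)
6. 3272.727ms @ 9 + 1090.909ms (3)
7. 4363.636ms @ 12 + 1090.909ms (3)
8. 5454.545ms @ 15 + 545.455ms (3/2)
9. 6000.0ms @ 33/2 + 545.455ms (3/2)
10. 6545.455ms @ 18 + 1454.545ms (4)
11. 8000.0ms @ 22 + 727.273ms (2)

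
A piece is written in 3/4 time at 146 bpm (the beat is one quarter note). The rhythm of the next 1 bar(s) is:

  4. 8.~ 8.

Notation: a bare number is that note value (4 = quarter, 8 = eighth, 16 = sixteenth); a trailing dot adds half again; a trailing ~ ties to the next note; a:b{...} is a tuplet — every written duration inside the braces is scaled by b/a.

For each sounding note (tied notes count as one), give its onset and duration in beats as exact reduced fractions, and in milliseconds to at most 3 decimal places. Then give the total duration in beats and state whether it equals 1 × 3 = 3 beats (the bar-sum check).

1) 0.0ms=0b +616.438ms=3/2b
2) 616.438ms=3/2b +616.438ms=3/2b
Σ=3b of 3 (146bpm 3/4) — PASS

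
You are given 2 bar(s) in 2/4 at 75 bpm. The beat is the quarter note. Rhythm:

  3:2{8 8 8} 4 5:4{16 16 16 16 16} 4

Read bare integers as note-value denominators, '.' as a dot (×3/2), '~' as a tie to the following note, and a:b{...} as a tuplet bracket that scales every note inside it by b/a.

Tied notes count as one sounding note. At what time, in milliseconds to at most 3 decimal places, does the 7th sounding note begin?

note 7 onset = 12/5b = 1920.0ms

1. 0.0ms @ 0 + 266.667ms (1/3)
2. 266.667ms @ 1/3 + 266.667ms (1/3)
3. 533.333ms @ 2/3 + 266.667ms (1/3)
4. 800.0ms @ 1 + 800.0ms (1)
5. 1600.0ms @ 2 + 160.0ms (1/5)
6. 1760.0ms @ 11/5 + 160.0ms (1/5)
7. 1920.0ms @ 12/5 + 160.0ms (1/5)
8. 2080.0ms @ 13/5 + 160.0ms (1/5)
9. 2240.0ms @ 14/5 + 160.0ms (1/5)
10. 2400.0ms @ 3 + 800.0ms (1)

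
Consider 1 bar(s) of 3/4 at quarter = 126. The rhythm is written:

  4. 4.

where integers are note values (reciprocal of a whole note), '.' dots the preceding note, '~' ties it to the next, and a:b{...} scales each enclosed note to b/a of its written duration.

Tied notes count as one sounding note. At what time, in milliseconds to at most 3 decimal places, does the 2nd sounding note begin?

note 2 onset = 3/2b = 714.286ms

1. 0.0ms @ 0 + 714.286ms (3/2)
2. 714.286ms @ 3/2 + 714.286ms (3/2)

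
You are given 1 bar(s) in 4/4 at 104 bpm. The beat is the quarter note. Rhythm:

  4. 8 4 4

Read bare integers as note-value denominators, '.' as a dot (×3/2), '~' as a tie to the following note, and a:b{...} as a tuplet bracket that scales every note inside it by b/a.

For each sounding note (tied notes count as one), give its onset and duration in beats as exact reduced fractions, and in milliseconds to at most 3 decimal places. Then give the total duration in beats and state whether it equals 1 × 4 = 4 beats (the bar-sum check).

1) 0.0ms=0b +865.385ms=3/2b
2) 865.385ms=3/2b +288.462ms=1/2b
3) 1153.846ms=2b +576.923ms=1b
4) 1730.769ms=3b +576.923ms=1b
Σ=4b of 4 (104bpm 4/4) — PASS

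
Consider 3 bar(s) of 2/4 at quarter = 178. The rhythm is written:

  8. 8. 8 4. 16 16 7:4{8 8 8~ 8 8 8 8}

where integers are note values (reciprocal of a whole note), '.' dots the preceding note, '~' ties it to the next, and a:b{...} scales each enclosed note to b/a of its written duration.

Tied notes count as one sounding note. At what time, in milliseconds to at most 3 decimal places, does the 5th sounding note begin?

note 5 onset = 7/2b = 1179.775ms

1. 0.0ms @ 0 + 252.809ms (3/4)
2. 252.809ms @ 3/4 + 252.809ms (3/4)
3. 505.618ms @ 3/2 + 168.539ms (1/2)
4. 674.157ms @ 2 + 505.618ms (3/2)
5. 1179.775ms @ 7/2 + 84.27ms (1/4)
6. 1264.045ms @ 15/4 + 84.27ms (1/4)
7. 1348.315ms @ 4 + 96.308ms (2/7)
8. 1444.623ms @ 30/7 + 96.308ms (2/7)
9. 1540.931ms @ 32/7 + 192.616ms (4/7)
10. 1733.547ms @ 36/7 + 96.308ms (2/7)
11. 1829.856ms @ 38/7 + 96.308ms (2/7)
12. 1926.164ms @ 40/7 + 96.308ms (2/7)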